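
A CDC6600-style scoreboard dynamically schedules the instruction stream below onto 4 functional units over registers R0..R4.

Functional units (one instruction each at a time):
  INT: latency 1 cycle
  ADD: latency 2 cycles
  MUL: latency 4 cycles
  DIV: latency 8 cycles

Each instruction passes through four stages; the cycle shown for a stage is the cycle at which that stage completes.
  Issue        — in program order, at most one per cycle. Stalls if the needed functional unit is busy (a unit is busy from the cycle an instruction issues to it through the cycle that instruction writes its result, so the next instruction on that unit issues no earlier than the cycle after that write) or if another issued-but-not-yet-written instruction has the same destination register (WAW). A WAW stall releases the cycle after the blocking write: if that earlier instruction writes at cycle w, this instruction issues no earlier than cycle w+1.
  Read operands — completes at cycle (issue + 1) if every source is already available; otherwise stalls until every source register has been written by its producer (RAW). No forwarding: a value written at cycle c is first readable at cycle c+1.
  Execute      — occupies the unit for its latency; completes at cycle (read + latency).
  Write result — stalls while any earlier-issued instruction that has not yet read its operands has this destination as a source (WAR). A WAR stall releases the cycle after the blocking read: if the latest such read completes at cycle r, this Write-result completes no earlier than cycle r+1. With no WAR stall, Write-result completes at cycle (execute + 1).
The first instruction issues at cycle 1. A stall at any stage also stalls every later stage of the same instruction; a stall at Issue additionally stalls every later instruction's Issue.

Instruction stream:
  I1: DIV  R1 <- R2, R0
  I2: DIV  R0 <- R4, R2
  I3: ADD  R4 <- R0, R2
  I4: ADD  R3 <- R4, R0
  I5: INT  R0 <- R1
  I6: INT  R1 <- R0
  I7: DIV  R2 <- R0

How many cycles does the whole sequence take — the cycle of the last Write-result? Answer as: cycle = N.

I1 -> (1, 2, 10, 11)
I2 -> (12, 13, 21, 22)  // struct: DIV busy until I1 writes@11
I3 -> (13, 23, 25, 26)  // RAW R0: wait I2 write@22
I4 -> (27, 28, 30, 31)  // struct: ADD busy until I3 writes@26
I5 -> (28, 29, 30, 31)
I6 -> (32, 33, 34, 35)  // struct: INT busy until I5 writes@31
I7 -> (33, 34, 42, 43)

cycle = 43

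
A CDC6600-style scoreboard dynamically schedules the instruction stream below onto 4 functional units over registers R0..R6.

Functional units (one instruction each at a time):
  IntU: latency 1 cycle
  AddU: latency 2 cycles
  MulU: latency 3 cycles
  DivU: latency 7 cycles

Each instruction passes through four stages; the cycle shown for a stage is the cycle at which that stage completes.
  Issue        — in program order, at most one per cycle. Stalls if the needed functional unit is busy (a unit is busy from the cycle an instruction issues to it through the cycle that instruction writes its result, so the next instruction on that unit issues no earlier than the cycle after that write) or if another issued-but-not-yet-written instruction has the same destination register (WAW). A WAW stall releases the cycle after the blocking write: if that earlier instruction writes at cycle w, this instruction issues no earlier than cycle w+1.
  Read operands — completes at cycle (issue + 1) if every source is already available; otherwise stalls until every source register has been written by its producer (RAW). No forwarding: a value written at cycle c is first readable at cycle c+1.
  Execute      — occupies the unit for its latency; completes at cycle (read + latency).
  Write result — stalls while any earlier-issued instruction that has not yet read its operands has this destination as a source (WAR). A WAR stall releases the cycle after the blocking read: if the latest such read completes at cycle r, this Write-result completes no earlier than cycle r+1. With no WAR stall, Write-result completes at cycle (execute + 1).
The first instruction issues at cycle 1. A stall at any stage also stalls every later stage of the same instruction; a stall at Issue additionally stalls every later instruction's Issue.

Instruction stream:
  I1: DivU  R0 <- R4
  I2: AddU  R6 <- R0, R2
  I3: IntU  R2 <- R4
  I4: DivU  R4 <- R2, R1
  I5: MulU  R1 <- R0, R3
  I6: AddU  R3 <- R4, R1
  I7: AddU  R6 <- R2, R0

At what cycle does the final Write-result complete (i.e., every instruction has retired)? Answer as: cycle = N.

I1  is:1  ro:2  ex:9  wr:10
I2  is:2  ro:11  ex:13  wr:14  — RAW R0: wait I1 write@10
I3  is:3  ro:4  ex:5  wr:12  — WAR R2: wait I2 read@11
I4  is:11  ro:13  ex:20  wr:21  — struct: DivU busy until I1 writes@10, RAW R2: wait I3 write@12
I5  is:12  ro:13  ex:16  wr:17
I6  is:15  ro:22  ex:24  wr:25  — struct: AddU busy until I2 writes@14, RAW R4: wait I4 write@21
I7  is:26  ro:27  ex:29  wr:30  — struct: AddU busy until I6 writes@25

cycle = 30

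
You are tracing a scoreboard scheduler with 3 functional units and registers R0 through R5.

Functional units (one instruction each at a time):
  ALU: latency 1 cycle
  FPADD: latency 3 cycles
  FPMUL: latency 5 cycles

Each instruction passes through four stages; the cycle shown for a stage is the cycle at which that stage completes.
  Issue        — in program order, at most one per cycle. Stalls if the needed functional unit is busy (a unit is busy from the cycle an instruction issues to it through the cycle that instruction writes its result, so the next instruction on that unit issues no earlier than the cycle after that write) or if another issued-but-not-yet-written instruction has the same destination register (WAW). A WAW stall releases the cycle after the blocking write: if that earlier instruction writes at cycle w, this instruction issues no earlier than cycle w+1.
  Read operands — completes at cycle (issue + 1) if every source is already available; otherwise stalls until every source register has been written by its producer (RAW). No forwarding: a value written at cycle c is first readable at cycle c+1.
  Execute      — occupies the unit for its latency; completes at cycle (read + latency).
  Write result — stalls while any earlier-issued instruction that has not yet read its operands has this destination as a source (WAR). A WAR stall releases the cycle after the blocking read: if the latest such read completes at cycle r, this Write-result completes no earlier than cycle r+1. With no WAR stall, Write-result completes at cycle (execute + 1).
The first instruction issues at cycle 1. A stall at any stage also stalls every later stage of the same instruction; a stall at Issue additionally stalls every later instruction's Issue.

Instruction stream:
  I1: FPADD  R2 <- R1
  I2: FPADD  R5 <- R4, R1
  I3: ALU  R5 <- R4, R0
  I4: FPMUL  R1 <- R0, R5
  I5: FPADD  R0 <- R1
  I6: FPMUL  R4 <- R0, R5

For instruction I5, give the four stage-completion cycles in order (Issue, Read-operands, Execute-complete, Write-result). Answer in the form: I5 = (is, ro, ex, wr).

I1: IS=1 RO=2 EX=5 WR=6
I2: IS=7 RO=8 EX=11 WR=12  [struct: FPADD busy until I1 writes@6]
I3: IS=13 RO=14 EX=15 WR=16  [WAW R5: wait I2 write@12]
I4: IS=14 RO=17 EX=22 WR=23  [RAW R5: wait I3 write@16]
I5: IS=15 RO=24 EX=27 WR=28  [RAW R1: wait I4 write@23]
I6: IS=24 RO=29 EX=34 WR=35  [struct: FPMUL busy until I4 writes@23; RAW R0: wait I5 write@28]

I5 = (15, 24, 27, 28)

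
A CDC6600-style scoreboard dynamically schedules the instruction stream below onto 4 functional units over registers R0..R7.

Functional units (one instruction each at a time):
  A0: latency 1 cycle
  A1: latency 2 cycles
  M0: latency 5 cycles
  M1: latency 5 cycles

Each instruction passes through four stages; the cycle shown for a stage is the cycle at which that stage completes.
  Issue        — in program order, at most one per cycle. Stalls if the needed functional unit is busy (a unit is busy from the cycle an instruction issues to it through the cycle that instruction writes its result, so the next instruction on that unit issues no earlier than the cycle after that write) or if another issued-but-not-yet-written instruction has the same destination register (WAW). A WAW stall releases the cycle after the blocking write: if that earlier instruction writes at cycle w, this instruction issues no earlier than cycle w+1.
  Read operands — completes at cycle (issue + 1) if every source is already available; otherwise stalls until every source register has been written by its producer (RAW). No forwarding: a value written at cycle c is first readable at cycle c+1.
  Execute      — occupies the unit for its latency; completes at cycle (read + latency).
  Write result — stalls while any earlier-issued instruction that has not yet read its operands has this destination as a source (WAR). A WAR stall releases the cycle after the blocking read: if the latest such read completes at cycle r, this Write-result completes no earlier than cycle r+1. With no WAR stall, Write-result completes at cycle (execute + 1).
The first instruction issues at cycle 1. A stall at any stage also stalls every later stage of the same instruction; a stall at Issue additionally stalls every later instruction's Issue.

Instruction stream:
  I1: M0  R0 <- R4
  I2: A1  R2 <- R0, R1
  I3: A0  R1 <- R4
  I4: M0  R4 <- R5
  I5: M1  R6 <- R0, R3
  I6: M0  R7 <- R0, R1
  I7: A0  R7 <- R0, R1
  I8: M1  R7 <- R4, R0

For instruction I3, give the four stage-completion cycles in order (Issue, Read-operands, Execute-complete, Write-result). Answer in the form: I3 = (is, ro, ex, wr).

I3 = (3, 4, 5, 10)

c1: I1→M0
c2: I1 RO | I2→A1
c3: I3→A0
c4: I3 RO
c5: I3 EX
c7: I1 EX
c8: I1 WR R0
c9: I2 RO | I4→M0
c10: I3 WR R1 | I4 RO | I5→M1
c11: I2 EX | I5 RO
c12: I2 WR R2
c15: I4 EX
c16: I4 WR R4 | I5 EX
c17: I5 WR R6 | I6→M0
c18: I6 RO
c23: I6 EX
c24: I6 WR R7
c25: I7→A0
c26: I7 RO
c27: I7 EX
c28: I7 WR R7
c29: I8→M1
c30: I8 RO
c35: I8 EX
c36: I8 WR R7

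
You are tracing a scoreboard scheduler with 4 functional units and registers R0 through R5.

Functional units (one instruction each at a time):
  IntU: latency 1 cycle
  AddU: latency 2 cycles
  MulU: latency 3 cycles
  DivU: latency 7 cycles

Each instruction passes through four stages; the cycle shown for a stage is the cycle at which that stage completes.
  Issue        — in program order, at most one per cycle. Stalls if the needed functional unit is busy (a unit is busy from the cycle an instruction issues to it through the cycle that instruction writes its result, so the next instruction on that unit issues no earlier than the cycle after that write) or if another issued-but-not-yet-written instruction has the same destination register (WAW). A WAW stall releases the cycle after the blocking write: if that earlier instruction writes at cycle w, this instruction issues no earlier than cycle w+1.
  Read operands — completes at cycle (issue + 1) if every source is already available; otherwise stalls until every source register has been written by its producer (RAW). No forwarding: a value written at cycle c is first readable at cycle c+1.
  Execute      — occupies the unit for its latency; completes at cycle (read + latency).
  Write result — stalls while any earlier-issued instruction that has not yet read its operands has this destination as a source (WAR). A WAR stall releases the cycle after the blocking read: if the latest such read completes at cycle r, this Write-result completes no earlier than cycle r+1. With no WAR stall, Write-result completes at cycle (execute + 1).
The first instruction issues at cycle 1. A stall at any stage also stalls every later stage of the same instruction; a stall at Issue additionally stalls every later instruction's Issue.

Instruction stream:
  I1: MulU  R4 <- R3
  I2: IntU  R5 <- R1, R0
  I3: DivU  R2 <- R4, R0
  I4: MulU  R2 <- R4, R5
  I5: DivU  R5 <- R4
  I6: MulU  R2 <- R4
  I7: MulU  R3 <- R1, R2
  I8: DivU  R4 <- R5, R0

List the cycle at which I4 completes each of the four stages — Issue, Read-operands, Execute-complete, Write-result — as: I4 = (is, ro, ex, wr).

c1: I1→MulU
c2: I1 RO, I2→IntU
c3: I2 RO, I3→DivU
c4: I2 EX
c5: I1 EX, I2 WR R5
c6: I1 WR R4
c7: I3 RO
c14: I3 EX
c15: I3 WR R2
c16: I4→MulU
c17: I4 RO, I5→DivU
c18: I5 RO
c20: I4 EX
c21: I4 WR R2
c22: I6→MulU
c23: I6 RO
c25: I5 EX
c26: I5 WR R5, I6 EX
c27: I6 WR R2
c28: I7→MulU
c29: I7 RO, I8→DivU
c30: I8 RO
c32: I7 EX
c33: I7 WR R3
c37: I8 EX
c38: I8 WR R4

I4 = (16, 17, 20, 21)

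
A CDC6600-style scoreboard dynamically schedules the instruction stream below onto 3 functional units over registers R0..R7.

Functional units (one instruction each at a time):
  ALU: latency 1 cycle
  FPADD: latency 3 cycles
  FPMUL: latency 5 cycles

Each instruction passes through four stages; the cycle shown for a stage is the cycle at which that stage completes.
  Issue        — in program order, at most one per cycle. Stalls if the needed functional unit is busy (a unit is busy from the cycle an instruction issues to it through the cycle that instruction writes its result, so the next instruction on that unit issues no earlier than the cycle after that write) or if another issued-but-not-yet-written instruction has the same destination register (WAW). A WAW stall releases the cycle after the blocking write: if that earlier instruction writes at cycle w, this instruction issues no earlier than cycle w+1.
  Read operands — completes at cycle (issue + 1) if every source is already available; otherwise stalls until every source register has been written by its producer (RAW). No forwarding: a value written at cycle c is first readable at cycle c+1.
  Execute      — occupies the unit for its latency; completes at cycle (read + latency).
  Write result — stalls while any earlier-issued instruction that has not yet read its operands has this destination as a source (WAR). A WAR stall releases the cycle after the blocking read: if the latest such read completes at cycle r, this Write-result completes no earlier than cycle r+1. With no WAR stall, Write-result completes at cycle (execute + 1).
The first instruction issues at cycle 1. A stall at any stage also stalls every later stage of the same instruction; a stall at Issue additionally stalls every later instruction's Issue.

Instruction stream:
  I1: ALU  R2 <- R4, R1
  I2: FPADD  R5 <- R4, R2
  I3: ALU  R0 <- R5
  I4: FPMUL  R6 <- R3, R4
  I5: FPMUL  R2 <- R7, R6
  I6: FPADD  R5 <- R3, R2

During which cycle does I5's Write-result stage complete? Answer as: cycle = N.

  I1 | 1 | 2 | 3 | 4
  I2 | 2 | 5 | 8 | 9   RAW R2: wait I1 write@4
  I3 | 5 | 10 | 11 | 12   struct: ALU busy until I1 writes@4 · RAW R5: wait I2 write@9
  I4 | 6 | 7 | 12 | 13
  I5 | 14 | 15 | 20 | 21   struct: FPMUL busy until I4 writes@13
  I6 | 15 | 22 | 25 | 26   RAW R2: wait I5 write@21

cycle = 21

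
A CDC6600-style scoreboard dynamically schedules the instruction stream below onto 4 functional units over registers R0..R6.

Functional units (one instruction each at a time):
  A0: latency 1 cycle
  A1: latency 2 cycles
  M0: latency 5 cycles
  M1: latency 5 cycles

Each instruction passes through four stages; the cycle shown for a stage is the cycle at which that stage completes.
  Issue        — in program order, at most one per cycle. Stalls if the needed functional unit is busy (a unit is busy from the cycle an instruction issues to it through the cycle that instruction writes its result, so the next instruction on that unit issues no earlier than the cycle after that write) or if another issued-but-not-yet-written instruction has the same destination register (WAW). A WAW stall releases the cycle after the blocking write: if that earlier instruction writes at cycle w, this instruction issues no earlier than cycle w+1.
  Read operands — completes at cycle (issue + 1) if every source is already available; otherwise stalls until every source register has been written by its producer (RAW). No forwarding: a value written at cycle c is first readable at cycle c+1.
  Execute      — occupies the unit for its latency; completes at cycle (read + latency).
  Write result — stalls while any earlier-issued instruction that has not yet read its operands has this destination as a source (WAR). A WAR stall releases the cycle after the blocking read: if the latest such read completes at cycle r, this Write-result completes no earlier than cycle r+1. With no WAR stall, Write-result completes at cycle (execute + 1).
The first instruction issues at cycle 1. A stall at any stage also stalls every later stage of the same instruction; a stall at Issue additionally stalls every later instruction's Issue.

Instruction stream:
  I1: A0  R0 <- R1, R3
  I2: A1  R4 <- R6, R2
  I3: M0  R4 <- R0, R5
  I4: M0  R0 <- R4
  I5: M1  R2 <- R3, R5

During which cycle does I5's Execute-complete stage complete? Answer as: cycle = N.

cycle = 22

I1: IS=1 RO=2 EX=3 WR=4
I2: IS=2 RO=3 EX=5 WR=6
I3: IS=7 RO=8 EX=13 WR=14  [WAW R4: wait I2 write@6]
I4: IS=15 RO=16 EX=21 WR=22  [struct: M0 busy until I3 writes@14]
I5: IS=16 RO=17 EX=22 WR=23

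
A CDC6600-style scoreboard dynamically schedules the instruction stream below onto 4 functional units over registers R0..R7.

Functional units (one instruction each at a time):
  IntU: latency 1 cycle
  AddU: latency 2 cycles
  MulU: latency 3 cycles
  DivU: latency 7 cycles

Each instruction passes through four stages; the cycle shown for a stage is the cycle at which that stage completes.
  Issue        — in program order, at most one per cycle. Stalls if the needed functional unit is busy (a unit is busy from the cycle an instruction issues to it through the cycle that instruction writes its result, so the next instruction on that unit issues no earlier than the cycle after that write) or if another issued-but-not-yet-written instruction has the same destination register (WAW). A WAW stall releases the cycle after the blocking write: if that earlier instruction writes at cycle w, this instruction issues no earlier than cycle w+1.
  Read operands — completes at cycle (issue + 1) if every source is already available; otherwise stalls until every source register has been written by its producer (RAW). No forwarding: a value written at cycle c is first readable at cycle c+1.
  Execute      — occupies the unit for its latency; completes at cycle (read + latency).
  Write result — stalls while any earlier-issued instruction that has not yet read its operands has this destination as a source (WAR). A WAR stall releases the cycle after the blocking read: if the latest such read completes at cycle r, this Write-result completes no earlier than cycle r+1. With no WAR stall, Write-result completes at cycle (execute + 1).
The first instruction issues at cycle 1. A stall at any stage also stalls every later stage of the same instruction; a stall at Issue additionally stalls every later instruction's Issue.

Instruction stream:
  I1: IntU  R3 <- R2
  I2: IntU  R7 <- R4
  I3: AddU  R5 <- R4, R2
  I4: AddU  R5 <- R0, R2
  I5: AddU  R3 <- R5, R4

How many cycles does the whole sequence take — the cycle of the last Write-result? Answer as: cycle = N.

  I1 | 1 | 2 | 3 | 4
  I2 | 5 | 6 | 7 | 8   struct: IntU busy until I1 writes@4
  I3 | 6 | 7 | 9 | 10
  I4 | 11 | 12 | 14 | 15   struct: AddU busy until I3 writes@10
  I5 | 16 | 17 | 19 | 20   struct: AddU busy until I4 writes@15

cycle = 20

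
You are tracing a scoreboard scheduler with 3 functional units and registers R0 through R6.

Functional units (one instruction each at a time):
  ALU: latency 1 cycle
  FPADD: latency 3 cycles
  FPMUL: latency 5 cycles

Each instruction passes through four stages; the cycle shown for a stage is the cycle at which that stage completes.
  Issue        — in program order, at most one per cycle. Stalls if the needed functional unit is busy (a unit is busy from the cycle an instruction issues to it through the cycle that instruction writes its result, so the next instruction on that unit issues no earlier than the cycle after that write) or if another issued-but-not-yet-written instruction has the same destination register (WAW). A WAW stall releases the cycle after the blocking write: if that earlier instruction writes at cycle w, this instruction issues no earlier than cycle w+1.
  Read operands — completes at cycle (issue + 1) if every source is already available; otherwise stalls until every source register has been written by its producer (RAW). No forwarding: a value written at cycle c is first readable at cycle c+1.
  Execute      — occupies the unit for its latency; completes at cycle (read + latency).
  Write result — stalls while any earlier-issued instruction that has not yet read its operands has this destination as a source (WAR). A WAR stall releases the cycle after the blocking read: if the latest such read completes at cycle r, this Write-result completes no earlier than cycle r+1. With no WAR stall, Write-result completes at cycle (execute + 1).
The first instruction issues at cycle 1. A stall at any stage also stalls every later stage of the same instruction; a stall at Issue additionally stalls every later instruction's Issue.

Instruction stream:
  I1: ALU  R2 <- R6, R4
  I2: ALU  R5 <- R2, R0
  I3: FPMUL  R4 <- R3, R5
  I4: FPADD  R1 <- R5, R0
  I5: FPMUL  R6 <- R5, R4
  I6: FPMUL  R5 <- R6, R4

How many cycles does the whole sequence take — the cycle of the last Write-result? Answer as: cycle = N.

cycle = 31

1) issue 1, read 2, done 3, write 4
2) issue 5, read 6, done 7, write 8  <struct: ALU busy until I1 writes@4>
3) issue 6, read 9, done 14, write 15  <RAW R5: wait I2 write@8>
4) issue 7, read 9, done 12, write 13  <RAW R5: wait I2 write@8>
5) issue 16, read 17, done 22, write 23  <struct: FPMUL busy until I3 writes@15>
6) issue 24, read 25, done 30, write 31  <struct: FPMUL busy until I5 writes@23>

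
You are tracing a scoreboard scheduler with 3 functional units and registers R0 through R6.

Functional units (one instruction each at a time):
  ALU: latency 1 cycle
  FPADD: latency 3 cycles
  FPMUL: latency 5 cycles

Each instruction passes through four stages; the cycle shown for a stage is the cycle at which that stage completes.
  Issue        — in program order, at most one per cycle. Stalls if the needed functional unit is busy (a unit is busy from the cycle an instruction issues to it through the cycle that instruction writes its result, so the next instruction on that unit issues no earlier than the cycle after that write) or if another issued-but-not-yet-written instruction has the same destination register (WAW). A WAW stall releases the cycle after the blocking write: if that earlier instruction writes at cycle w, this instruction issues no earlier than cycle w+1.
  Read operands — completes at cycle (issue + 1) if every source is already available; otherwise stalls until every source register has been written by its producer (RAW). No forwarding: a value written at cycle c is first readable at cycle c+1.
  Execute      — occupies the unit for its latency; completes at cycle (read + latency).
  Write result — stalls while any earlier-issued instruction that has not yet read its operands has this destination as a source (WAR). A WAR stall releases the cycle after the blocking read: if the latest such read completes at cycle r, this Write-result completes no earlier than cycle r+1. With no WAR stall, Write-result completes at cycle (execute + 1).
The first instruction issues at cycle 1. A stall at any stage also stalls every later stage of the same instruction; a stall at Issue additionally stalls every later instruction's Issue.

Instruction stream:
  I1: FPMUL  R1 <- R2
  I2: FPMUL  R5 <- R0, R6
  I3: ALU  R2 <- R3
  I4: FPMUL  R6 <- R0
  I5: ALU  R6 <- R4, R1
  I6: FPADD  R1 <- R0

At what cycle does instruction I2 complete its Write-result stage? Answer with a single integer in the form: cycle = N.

[I1] 1/2/7/8
[I2] 9/10/15/16  (struct: FPMUL busy until I1 writes@8)
[I3] 10/11/12/13
[I4] 17/18/23/24  (struct: FPMUL busy until I2 writes@16)
[I5] 25/26/27/28  (WAW R6: wait I4 write@24)
[I6] 26/27/30/31

cycle = 16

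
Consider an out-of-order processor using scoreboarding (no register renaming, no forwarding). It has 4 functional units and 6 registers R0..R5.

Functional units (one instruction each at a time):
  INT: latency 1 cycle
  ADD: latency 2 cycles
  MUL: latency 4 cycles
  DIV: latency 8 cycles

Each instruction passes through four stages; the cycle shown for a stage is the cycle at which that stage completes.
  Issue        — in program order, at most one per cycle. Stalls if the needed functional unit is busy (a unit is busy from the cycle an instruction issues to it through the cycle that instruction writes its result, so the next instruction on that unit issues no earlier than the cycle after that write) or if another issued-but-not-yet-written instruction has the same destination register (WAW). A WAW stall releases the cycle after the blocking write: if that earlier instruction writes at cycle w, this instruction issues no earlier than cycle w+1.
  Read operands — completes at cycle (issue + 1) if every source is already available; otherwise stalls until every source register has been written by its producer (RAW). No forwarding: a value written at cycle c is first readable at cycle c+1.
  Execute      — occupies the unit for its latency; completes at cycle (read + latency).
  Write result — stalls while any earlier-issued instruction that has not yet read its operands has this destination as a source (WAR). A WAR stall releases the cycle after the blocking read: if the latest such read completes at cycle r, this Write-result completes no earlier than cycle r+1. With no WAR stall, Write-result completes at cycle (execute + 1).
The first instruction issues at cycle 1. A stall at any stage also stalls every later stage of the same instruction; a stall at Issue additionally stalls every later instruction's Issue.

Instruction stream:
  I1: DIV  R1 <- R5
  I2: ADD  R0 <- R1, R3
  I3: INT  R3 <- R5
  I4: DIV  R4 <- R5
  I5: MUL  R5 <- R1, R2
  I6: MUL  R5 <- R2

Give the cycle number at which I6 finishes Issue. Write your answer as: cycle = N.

c1: issue I1 (DIV)
c2: I1 read-ops | issue I2 (ADD)
c3: issue I3 (INT)
c4: I3 read-ops
c5: I3 finished on INT
c10: I1 finished on DIV
c11: I1→R1
c12: I2 read-ops | issue I4 (DIV)
c13: I3→R3 | I4 read-ops | issue I5 (MUL)
c14: I2 finished on ADD | I5 read-ops
c15: I2→R0
c18: I5 finished on MUL
c19: I5→R5
c20: issue I6 (MUL)
c21: I4 finished on DIV | I6 read-ops
c22: I4→R4
c25: I6 finished on MUL
c26: I6→R5

cycle = 20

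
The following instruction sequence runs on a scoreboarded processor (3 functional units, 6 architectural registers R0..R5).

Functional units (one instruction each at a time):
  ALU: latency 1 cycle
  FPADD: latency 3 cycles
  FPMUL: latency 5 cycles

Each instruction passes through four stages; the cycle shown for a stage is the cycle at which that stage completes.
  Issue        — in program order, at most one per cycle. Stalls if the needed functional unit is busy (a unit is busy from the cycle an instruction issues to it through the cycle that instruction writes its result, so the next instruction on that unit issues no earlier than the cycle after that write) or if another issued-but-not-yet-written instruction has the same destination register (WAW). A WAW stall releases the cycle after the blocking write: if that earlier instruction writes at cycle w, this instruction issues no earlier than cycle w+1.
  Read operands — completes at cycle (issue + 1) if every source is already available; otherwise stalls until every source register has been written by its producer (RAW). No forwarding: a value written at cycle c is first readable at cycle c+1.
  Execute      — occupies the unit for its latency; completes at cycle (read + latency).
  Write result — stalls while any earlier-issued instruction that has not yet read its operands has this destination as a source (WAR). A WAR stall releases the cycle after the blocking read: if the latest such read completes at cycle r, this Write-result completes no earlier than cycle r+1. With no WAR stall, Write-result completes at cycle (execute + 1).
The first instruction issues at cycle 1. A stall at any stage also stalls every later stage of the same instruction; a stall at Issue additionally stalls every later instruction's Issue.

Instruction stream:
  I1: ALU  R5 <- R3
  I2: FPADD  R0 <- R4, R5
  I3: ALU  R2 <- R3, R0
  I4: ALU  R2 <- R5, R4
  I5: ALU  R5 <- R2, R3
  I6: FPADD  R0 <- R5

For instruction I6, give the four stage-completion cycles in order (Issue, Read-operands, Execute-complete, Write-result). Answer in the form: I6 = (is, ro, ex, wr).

I1 -> (1, 2, 3, 4)
I2 -> (2, 5, 8, 9)  // RAW R5: wait I1 write@4
I3 -> (5, 10, 11, 12)  // struct: ALU busy until I1 writes@4, RAW R0: wait I2 write@9
I4 -> (13, 14, 15, 16)  // struct: ALU busy until I3 writes@12
I5 -> (17, 18, 19, 20)  // struct: ALU busy until I4 writes@16
I6 -> (18, 21, 24, 25)  // RAW R5: wait I5 write@20

I6 = (18, 21, 24, 25)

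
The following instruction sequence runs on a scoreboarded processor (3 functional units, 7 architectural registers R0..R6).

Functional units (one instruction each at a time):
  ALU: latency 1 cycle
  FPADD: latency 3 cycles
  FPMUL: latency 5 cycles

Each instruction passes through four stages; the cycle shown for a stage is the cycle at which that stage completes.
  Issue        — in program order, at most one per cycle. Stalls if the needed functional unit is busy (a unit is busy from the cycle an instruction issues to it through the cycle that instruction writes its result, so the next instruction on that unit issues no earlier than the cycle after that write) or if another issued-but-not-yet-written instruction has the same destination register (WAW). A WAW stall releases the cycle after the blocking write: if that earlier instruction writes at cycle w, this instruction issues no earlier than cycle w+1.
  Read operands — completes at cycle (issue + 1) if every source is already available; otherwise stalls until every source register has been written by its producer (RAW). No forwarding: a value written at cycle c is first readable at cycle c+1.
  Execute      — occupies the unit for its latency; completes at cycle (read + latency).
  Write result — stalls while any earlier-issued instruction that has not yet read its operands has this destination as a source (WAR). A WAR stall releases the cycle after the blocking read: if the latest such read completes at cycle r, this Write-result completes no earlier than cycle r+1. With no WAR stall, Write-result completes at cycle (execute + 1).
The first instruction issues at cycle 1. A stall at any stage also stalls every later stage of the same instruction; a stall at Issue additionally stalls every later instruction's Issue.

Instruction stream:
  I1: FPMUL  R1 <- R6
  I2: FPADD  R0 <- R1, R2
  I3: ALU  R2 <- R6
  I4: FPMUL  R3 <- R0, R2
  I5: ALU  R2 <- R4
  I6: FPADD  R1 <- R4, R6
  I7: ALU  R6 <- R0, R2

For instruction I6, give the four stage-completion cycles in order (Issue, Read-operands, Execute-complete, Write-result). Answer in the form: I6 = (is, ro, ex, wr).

I6 = (14, 15, 18, 19)

I1  is:1  ro:2  ex:7  wr:8
I2  is:2  ro:9  ex:12  wr:13  — RAW R1: wait I1 write@8
I3  is:3  ro:4  ex:5  wr:10  — WAR R2: wait I2 read@9
I4  is:9  ro:14  ex:19  wr:20  — struct: FPMUL busy until I1 writes@8, RAW R0: wait I2 write@13
I5  is:11  ro:12  ex:13  wr:15  — struct: ALU busy until I3 writes@10, WAR R2: wait I4 read@14
I6  is:14  ro:15  ex:18  wr:19  — struct: FPADD busy until I2 writes@13
I7  is:16  ro:17  ex:18  wr:19  — struct: ALU busy until I5 writes@15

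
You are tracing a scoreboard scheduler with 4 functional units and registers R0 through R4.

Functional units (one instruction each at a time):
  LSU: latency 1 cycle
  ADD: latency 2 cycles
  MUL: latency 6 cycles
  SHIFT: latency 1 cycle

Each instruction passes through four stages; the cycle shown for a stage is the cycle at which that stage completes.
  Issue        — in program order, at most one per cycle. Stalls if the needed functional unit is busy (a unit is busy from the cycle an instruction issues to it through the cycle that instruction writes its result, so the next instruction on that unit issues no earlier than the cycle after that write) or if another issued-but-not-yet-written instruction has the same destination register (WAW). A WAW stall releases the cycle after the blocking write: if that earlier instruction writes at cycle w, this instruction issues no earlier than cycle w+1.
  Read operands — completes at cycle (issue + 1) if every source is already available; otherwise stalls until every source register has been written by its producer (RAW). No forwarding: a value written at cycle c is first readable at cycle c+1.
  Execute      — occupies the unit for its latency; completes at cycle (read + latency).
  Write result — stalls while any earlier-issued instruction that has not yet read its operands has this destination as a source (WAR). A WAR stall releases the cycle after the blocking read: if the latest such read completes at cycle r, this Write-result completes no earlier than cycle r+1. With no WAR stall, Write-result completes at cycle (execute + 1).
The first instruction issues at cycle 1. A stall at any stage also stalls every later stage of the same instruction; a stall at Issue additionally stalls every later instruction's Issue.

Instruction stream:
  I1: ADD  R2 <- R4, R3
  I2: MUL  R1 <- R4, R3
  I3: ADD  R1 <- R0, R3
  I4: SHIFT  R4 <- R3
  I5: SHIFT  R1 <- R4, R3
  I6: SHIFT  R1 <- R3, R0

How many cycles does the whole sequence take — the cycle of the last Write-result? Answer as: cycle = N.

[1] I1→ADD
[2] I1 RO, I2→MUL
[3] I2 RO
[4] I1 EX
[5] I1 WR R2
[9] I2 EX
[10] I2 WR R1
[11] I3→ADD
[12] I3 RO, I4→SHIFT
[13] I4 RO
[14] I3 EX, I4 EX
[15] I3 WR R1, I4 WR R4
[16] I5→SHIFT
[17] I5 RO
[18] I5 EX
[19] I5 WR R1
[20] I6→SHIFT
[21] I6 RO
[22] I6 EX
[23] I6 WR R1

cycle = 23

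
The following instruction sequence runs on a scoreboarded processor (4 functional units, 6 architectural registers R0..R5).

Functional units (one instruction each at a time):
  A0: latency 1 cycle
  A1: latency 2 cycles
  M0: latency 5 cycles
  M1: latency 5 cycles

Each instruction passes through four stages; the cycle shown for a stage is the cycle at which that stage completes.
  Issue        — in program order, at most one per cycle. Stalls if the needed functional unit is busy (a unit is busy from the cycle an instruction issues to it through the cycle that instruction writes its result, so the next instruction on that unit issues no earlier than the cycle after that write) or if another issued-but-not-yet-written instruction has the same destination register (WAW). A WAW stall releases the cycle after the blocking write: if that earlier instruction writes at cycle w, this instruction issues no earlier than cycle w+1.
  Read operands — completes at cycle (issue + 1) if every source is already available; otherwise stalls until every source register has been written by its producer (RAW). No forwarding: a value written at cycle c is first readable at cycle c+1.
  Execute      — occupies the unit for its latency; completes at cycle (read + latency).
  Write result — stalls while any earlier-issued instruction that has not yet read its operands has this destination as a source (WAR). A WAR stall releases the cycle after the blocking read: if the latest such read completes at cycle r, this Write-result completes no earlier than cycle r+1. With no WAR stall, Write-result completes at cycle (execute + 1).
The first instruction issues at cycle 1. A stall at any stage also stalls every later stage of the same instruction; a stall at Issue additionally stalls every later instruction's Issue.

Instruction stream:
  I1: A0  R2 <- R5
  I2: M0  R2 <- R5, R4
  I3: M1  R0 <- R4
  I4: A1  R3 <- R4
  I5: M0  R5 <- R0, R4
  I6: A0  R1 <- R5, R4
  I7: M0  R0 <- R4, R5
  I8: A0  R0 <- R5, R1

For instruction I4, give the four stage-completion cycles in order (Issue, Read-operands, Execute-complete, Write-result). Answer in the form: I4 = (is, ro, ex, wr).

cycle 1: I1 issues→A0
cycle 2: I1 reads
cycle 3: I1 exec-done
cycle 4: I1 writes R2
cycle 5: I2 issues→M0
cycle 6: I2 reads, I3 issues→M1
cycle 7: I3 reads, I4 issues→A1
cycle 8: I4 reads
cycle 10: I4 exec-done
cycle 11: I2 exec-done, I4 writes R3
cycle 12: I2 writes R2, I3 exec-done
cycle 13: I3 writes R0, I5 issues→M0
cycle 14: I5 reads, I6 issues→A0
cycle 19: I5 exec-done
cycle 20: I5 writes R5
cycle 21: I6 reads, I7 issues→M0
cycle 22: I6 exec-done, I7 reads
cycle 23: I6 writes R1
cycle 27: I7 exec-done
cycle 28: I7 writes R0
cycle 29: I8 issues→A0
cycle 30: I8 reads
cycle 31: I8 exec-done
cycle 32: I8 writes R0

I4 = (7, 8, 10, 11)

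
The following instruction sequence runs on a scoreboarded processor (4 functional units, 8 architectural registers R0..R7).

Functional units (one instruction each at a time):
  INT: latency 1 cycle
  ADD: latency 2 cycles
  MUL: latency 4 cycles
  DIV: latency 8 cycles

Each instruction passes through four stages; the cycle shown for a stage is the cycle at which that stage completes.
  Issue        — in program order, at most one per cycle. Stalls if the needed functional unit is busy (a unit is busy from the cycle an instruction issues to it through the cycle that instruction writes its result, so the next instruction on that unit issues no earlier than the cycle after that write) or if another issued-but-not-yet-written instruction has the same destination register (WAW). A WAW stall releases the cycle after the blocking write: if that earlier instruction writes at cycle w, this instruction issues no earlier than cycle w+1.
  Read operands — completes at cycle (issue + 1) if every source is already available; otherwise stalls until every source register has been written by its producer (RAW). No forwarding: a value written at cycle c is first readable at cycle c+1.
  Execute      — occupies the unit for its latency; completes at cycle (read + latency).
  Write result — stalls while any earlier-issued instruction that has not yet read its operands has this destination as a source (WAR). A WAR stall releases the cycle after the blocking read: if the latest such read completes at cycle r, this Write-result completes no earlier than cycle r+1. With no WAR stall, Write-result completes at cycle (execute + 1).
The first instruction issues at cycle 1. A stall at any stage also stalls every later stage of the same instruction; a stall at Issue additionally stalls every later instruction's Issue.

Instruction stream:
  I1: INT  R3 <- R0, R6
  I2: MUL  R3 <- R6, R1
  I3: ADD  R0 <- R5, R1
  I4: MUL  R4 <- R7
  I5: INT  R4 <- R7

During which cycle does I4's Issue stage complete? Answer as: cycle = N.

cycle = 12

c1: I1 dispatched to INT
c2: I1 operands ready
c3: I1 complete
c4: R3←I1
c5: I2 dispatched to MUL
c6: I2 operands ready · I3 dispatched to ADD
c7: I3 operands ready
c9: I3 complete
c10: I2 complete · R0←I3
c11: R3←I2
c12: I4 dispatched to MUL
c13: I4 operands ready
c17: I4 complete
c18: R4←I4
c19: I5 dispatched to INT
c20: I5 operands ready
c21: I5 complete
c22: R4←I5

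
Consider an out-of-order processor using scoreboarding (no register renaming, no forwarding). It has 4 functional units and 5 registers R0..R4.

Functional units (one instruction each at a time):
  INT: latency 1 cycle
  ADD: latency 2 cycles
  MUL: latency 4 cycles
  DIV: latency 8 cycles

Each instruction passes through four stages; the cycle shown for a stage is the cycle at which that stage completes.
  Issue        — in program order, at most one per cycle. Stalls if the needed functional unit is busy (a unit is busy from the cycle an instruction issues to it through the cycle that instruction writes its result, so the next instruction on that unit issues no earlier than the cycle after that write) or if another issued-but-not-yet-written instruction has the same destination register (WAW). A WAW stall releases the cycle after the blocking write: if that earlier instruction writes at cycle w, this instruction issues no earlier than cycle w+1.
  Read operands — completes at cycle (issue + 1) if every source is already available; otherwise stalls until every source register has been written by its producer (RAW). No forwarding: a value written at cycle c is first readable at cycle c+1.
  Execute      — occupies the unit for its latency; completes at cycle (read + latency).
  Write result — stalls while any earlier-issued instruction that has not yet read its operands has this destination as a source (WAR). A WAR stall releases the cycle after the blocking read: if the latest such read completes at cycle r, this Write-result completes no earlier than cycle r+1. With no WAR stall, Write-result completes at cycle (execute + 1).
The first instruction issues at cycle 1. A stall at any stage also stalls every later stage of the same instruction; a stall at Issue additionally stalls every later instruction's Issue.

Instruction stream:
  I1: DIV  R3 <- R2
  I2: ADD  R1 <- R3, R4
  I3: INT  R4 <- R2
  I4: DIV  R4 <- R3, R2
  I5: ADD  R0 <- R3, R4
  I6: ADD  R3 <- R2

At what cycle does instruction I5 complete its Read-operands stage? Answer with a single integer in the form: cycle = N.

cycle = 25

1) issue 1, read 2, done 10, write 11
2) issue 2, read 12, done 14, write 15  <RAW R3: wait I1 write@11>
3) issue 3, read 4, done 5, write 13  <WAR R4: wait I2 read@12>
4) issue 14, read 15, done 23, write 24  <WAW R4: wait I3 write@13>
5) issue 16, read 25, done 27, write 28  <struct: ADD busy until I2 writes@15 / RAW R4: wait I4 write@24>
6) issue 29, read 30, done 32, write 33  <struct: ADD busy until I5 writes@28>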